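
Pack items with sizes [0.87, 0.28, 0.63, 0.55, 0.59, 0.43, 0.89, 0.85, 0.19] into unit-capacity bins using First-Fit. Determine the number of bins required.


Place items sequentially using First-Fit:
  Item 0.87 -> new Bin 1
  Item 0.28 -> new Bin 2
  Item 0.63 -> Bin 2 (now 0.91)
  Item 0.55 -> new Bin 3
  Item 0.59 -> new Bin 4
  Item 0.43 -> Bin 3 (now 0.98)
  Item 0.89 -> new Bin 5
  Item 0.85 -> new Bin 6
  Item 0.19 -> Bin 4 (now 0.78)
Total bins used = 6

6


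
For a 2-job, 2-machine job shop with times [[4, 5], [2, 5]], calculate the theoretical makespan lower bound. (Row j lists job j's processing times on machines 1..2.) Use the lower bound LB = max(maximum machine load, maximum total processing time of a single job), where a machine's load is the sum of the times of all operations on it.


Machine loads:
  Machine 1: 4 + 2 = 6
  Machine 2: 5 + 5 = 10
Max machine load = 10
Job totals:
  Job 1: 9
  Job 2: 7
Max job total = 9
Lower bound = max(10, 9) = 10

10


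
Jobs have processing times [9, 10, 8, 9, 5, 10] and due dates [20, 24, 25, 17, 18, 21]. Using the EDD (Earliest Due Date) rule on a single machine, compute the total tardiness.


Sort by due date (EDD order): [(9, 17), (5, 18), (9, 20), (10, 21), (10, 24), (8, 25)]
Compute completion times and tardiness:
  Job 1: p=9, d=17, C=9, tardiness=max(0,9-17)=0
  Job 2: p=5, d=18, C=14, tardiness=max(0,14-18)=0
  Job 3: p=9, d=20, C=23, tardiness=max(0,23-20)=3
  Job 4: p=10, d=21, C=33, tardiness=max(0,33-21)=12
  Job 5: p=10, d=24, C=43, tardiness=max(0,43-24)=19
  Job 6: p=8, d=25, C=51, tardiness=max(0,51-25)=26
Total tardiness = 60

60


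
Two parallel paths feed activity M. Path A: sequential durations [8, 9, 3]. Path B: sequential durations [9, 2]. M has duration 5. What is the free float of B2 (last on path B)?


ES(B2) = sum of predecessors on chain B = 9
EF(B2) = ES + duration = 9 + 2 = 11
Successor of B2 is M. ES(M) = max(sum(A), sum(B)) = max(20, 11) = 20
Free float = ES(successor) - EF(current) = 20 - 11 = 9

9


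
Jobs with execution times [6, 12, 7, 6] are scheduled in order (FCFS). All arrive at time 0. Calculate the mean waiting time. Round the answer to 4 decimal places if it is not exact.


FCFS order (as given): [6, 12, 7, 6]
Waiting times:
  Job 1: wait = 0
  Job 2: wait = 6
  Job 3: wait = 18
  Job 4: wait = 25
Sum of waiting times = 49
Average waiting time = 49/4 = 12.25

12.25


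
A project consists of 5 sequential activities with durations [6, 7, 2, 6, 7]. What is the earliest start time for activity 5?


Activity 5 starts after activities 1 through 4 complete.
Predecessor durations: [6, 7, 2, 6]
ES = 6 + 7 + 2 + 6 = 21

21


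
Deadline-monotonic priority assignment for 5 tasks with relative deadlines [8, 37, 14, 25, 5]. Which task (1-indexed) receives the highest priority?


Sort tasks by relative deadline (ascending):
  Task 5: deadline = 5
  Task 1: deadline = 8
  Task 3: deadline = 14
  Task 4: deadline = 25
  Task 2: deadline = 37
Priority order (highest first): [5, 1, 3, 4, 2]
Highest priority task = 5

5


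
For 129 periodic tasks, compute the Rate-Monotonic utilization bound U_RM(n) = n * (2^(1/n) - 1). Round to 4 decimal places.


Compute 2^(1/129) = 1.0053876957
Subtract 1: 1.0053876957 - 1 = 0.0053876957
Multiply by n: 129 * 0.0053876957 = 0.6950127453
Round to 4 dp: 0.6950

0.6950


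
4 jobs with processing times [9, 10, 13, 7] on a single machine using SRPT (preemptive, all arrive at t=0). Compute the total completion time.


Since all jobs arrive at t=0, SRPT equals SPT ordering.
SPT order: [7, 9, 10, 13]
Completion times:
  Job 1: p=7, C=7
  Job 2: p=9, C=16
  Job 3: p=10, C=26
  Job 4: p=13, C=39
Total completion time = 7 + 16 + 26 + 39 = 88

88


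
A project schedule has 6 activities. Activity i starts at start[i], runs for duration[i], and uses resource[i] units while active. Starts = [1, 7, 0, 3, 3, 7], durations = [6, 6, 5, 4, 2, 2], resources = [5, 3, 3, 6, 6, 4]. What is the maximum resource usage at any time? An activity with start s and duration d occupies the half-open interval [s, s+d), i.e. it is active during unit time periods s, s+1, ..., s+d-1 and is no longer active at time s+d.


Each activity i is active on [start_i, start_i + duration_i).
Compute total resource usage per time slot:
  t=0: active resources = [3], total = 3
  t=1: active resources = [5, 3], total = 8
  t=2: active resources = [5, 3], total = 8
  t=3: active resources = [5, 3, 6, 6], total = 20
  t=4: active resources = [5, 3, 6, 6], total = 20
  t=5: active resources = [5, 6], total = 11
  t=6: active resources = [5, 6], total = 11
  t=7: active resources = [3, 4], total = 7
  t=8: active resources = [3, 4], total = 7
  t=9: active resources = [3], total = 3
  t=10: active resources = [3], total = 3
  t=11: active resources = [3], total = 3
  t=12: active resources = [3], total = 3
Peak resource demand = 20

20


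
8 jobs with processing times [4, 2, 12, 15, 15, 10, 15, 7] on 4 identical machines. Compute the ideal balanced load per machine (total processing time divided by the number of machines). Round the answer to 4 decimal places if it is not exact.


Total processing time = 4 + 2 + 12 + 15 + 15 + 10 + 15 + 7 = 80
Number of machines = 4
Ideal balanced load = 80 / 4 = 20.0

20.0


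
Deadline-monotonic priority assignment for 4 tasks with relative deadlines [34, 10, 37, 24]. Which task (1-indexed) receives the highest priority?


Sort tasks by relative deadline (ascending):
  Task 2: deadline = 10
  Task 4: deadline = 24
  Task 1: deadline = 34
  Task 3: deadline = 37
Priority order (highest first): [2, 4, 1, 3]
Highest priority task = 2

2


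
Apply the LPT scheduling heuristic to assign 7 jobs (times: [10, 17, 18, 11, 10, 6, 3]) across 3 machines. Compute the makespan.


Sort jobs in decreasing order (LPT): [18, 17, 11, 10, 10, 6, 3]
Assign each job to the least loaded machine:
  Machine 1: jobs [18, 6], load = 24
  Machine 2: jobs [17, 10], load = 27
  Machine 3: jobs [11, 10, 3], load = 24
Makespan = max load = 27

27


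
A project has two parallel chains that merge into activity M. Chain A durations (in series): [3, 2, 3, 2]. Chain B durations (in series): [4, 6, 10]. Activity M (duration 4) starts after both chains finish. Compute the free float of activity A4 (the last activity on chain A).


ES(A4) = sum of predecessors on chain A = 8
EF(A4) = ES + duration = 8 + 2 = 10
Successor of A4 is M. ES(M) = max(sum(A), sum(B)) = max(10, 20) = 20
Free float = ES(successor) - EF(current) = 20 - 10 = 10

10


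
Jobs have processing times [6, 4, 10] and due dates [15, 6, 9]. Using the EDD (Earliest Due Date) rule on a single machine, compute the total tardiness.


Sort by due date (EDD order): [(4, 6), (10, 9), (6, 15)]
Compute completion times and tardiness:
  Job 1: p=4, d=6, C=4, tardiness=max(0,4-6)=0
  Job 2: p=10, d=9, C=14, tardiness=max(0,14-9)=5
  Job 3: p=6, d=15, C=20, tardiness=max(0,20-15)=5
Total tardiness = 10

10


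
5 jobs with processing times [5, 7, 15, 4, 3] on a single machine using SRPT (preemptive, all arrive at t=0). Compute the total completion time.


Since all jobs arrive at t=0, SRPT equals SPT ordering.
SPT order: [3, 4, 5, 7, 15]
Completion times:
  Job 1: p=3, C=3
  Job 2: p=4, C=7
  Job 3: p=5, C=12
  Job 4: p=7, C=19
  Job 5: p=15, C=34
Total completion time = 3 + 7 + 12 + 19 + 34 = 75

75


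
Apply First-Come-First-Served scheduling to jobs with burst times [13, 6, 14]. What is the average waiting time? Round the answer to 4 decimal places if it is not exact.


FCFS order (as given): [13, 6, 14]
Waiting times:
  Job 1: wait = 0
  Job 2: wait = 13
  Job 3: wait = 19
Sum of waiting times = 32
Average waiting time = 32/3 = 10.6667

10.6667


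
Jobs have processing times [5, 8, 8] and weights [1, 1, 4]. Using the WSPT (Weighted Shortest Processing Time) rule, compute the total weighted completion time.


Compute p/w ratios and sort ascending (WSPT): [(8, 4), (5, 1), (8, 1)]
Compute weighted completion times:
  Job (p=8,w=4): C=8, w*C=4*8=32
  Job (p=5,w=1): C=13, w*C=1*13=13
  Job (p=8,w=1): C=21, w*C=1*21=21
Total weighted completion time = 66

66


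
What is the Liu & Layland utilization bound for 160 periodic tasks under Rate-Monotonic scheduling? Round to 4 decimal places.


Compute 2^(1/160) = 1.0043415673
Subtract 1: 1.0043415673 - 1 = 0.0043415673
Multiply by n: 160 * 0.0043415673 = 0.6946507680
Round to 4 dp: 0.6947

0.6947


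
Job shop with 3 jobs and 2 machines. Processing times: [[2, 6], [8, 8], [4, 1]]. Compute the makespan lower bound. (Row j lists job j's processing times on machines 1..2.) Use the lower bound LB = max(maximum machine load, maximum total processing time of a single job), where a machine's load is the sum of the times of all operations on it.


Machine loads:
  Machine 1: 2 + 8 + 4 = 14
  Machine 2: 6 + 8 + 1 = 15
Max machine load = 15
Job totals:
  Job 1: 8
  Job 2: 16
  Job 3: 5
Max job total = 16
Lower bound = max(15, 16) = 16

16


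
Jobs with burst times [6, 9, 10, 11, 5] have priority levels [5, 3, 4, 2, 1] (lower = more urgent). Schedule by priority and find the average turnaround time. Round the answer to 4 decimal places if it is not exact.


Sort by priority (ascending = highest first):
Order: [(1, 5), (2, 11), (3, 9), (4, 10), (5, 6)]
Completion times:
  Priority 1, burst=5, C=5
  Priority 2, burst=11, C=16
  Priority 3, burst=9, C=25
  Priority 4, burst=10, C=35
  Priority 5, burst=6, C=41
Average turnaround = 122/5 = 24.4

24.4


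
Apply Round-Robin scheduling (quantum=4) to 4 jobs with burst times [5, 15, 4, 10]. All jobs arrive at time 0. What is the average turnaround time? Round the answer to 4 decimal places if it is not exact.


Time quantum = 4
Execution trace:
  J1 runs 4 units, time = 4
  J2 runs 4 units, time = 8
  J3 runs 4 units, time = 12
  J4 runs 4 units, time = 16
  J1 runs 1 units, time = 17
  J2 runs 4 units, time = 21
  J4 runs 4 units, time = 25
  J2 runs 4 units, time = 29
  J4 runs 2 units, time = 31
  J2 runs 3 units, time = 34
Finish times: [17, 34, 12, 31]
Average turnaround = 94/4 = 23.5

23.5


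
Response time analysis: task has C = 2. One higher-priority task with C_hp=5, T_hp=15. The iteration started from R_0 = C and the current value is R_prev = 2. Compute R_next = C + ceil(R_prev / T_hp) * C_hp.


R_next = C + ceil(R_prev / T_hp) * C_hp
ceil(2 / 15) = ceil(0.1333) = 1
Interference = 1 * 5 = 5
R_next = 2 + 5 = 7

7


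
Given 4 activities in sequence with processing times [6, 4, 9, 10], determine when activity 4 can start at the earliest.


Activity 4 starts after activities 1 through 3 complete.
Predecessor durations: [6, 4, 9]
ES = 6 + 4 + 9 = 19

19


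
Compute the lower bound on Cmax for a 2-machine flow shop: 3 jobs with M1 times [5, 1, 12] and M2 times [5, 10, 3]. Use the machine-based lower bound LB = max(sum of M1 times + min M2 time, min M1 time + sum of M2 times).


LB1 = sum(M1 times) + min(M2 times) = 18 + 3 = 21
LB2 = min(M1 times) + sum(M2 times) = 1 + 18 = 19
Lower bound = max(LB1, LB2) = max(21, 19) = 21

21


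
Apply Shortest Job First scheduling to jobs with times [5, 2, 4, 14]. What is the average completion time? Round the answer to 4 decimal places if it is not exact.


SJF order (ascending): [2, 4, 5, 14]
Completion times:
  Job 1: burst=2, C=2
  Job 2: burst=4, C=6
  Job 3: burst=5, C=11
  Job 4: burst=14, C=25
Average completion = 44/4 = 11.0

11.0


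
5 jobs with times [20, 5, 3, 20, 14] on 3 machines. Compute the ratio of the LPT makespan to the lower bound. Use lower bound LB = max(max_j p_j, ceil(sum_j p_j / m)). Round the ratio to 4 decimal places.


LPT order: [20, 20, 14, 5, 3]
Machine loads after assignment: [20, 20, 22]
LPT makespan = 22
Lower bound = max(max_job, ceil(total/3)) = max(20, 21) = 21
Ratio = 22 / 21 = 1.0476

1.0476


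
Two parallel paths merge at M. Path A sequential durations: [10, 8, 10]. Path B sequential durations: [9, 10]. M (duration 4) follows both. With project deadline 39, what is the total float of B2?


Forward pass: ES(B2) = sum of predecessors on chain B = 9
EF = ES + duration = 9 + 10 = 19
Backward pass: LF(M) = deadline = 39; LS(M) = 39 - 4 = 35
LF(B2) = LS(M) - sum(successors on chain B) = 35 - 0 = 35
LS = LF - duration = 35 - 10 = 25
Total float = LS - ES = 25 - 9 = 16

16


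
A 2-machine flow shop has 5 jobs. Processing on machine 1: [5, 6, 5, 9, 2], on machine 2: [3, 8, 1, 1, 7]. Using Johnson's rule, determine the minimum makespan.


Apply Johnson's rule:
  Group 1 (a <= b): [(5, 2, 7), (2, 6, 8)]
  Group 2 (a > b): [(1, 5, 3), (3, 5, 1), (4, 9, 1)]
Optimal job order: [5, 2, 1, 3, 4]
Schedule:
  Job 5: M1 done at 2, M2 done at 9
  Job 2: M1 done at 8, M2 done at 17
  Job 1: M1 done at 13, M2 done at 20
  Job 3: M1 done at 18, M2 done at 21
  Job 4: M1 done at 27, M2 done at 28
Makespan = 28

28


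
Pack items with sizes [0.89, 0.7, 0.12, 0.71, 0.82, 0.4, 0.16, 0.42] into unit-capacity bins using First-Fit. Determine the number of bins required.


Place items sequentially using First-Fit:
  Item 0.89 -> new Bin 1
  Item 0.7 -> new Bin 2
  Item 0.12 -> Bin 2 (now 0.82)
  Item 0.71 -> new Bin 3
  Item 0.82 -> new Bin 4
  Item 0.4 -> new Bin 5
  Item 0.16 -> Bin 2 (now 0.98)
  Item 0.42 -> Bin 5 (now 0.82)
Total bins used = 5

5


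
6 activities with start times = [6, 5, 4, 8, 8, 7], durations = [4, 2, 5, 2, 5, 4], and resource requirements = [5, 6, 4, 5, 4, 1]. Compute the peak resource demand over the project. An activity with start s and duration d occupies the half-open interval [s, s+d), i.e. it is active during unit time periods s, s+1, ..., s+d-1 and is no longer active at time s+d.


Each activity i is active on [start_i, start_i + duration_i).
Compute total resource usage per time slot:
  t=0: active resources = [], total = 0
  t=1: active resources = [], total = 0
  t=2: active resources = [], total = 0
  t=3: active resources = [], total = 0
  t=4: active resources = [4], total = 4
  t=5: active resources = [6, 4], total = 10
  t=6: active resources = [5, 6, 4], total = 15
  t=7: active resources = [5, 4, 1], total = 10
  t=8: active resources = [5, 4, 5, 4, 1], total = 19
  t=9: active resources = [5, 5, 4, 1], total = 15
  t=10: active resources = [4, 1], total = 5
  t=11: active resources = [4], total = 4
  t=12: active resources = [4], total = 4
Peak resource demand = 19

19


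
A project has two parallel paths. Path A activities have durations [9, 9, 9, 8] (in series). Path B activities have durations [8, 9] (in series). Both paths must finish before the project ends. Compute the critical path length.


Path A total = 9 + 9 + 9 + 8 = 35
Path B total = 8 + 9 = 17
Critical path = longest path = max(35, 17) = 35

35


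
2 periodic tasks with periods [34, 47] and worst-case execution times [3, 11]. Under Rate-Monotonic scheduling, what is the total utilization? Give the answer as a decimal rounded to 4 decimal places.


Compute individual utilizations (exact fractions):
  Task 1: C/T = 3/34 (approx. 0.0882)
  Task 2: C/T = 11/47 (approx. 0.234)
Total utilization U = 3/34 + 11/47 = 515/1598
Rounded to 4 decimal places: U = 0.3223
RM (Liu & Layland) bound for 2 tasks = 0.828427; compare with U = 515/1598 (approx. 0.322278)
U <= bound, so schedulable by RM sufficient condition.

0.3223


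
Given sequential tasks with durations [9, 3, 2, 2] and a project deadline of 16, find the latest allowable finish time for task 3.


LF(activity 3) = deadline - sum of successor durations
Successors: activities 4 through 4 with durations [2]
Sum of successor durations = 2
LF = 16 - 2 = 14

14


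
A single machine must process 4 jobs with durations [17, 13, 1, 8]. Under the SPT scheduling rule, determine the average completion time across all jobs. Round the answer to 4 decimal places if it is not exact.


Sort jobs by processing time (SPT order): [1, 8, 13, 17]
Compute completion times sequentially:
  Job 1: processing = 1, completes at 1
  Job 2: processing = 8, completes at 9
  Job 3: processing = 13, completes at 22
  Job 4: processing = 17, completes at 39
Sum of completion times = 71
Average completion time = 71/4 = 17.75

17.75


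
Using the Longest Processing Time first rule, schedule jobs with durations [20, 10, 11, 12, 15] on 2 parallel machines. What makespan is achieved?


Sort jobs in decreasing order (LPT): [20, 15, 12, 11, 10]
Assign each job to the least loaded machine:
  Machine 1: jobs [20, 11], load = 31
  Machine 2: jobs [15, 12, 10], load = 37
Makespan = max load = 37

37


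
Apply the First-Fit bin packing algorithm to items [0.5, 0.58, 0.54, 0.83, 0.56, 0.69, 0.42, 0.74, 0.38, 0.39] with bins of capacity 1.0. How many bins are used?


Place items sequentially using First-Fit:
  Item 0.5 -> new Bin 1
  Item 0.58 -> new Bin 2
  Item 0.54 -> new Bin 3
  Item 0.83 -> new Bin 4
  Item 0.56 -> new Bin 5
  Item 0.69 -> new Bin 6
  Item 0.42 -> Bin 1 (now 0.92)
  Item 0.74 -> new Bin 7
  Item 0.38 -> Bin 2 (now 0.96)
  Item 0.39 -> Bin 3 (now 0.93)
Total bins used = 7

7


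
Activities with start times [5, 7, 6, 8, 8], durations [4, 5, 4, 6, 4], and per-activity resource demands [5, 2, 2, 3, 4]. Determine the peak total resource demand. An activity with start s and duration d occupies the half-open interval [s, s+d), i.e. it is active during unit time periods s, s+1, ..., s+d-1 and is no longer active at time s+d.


Each activity i is active on [start_i, start_i + duration_i).
Compute total resource usage per time slot:
  t=0: active resources = [], total = 0
  t=1: active resources = [], total = 0
  t=2: active resources = [], total = 0
  t=3: active resources = [], total = 0
  t=4: active resources = [], total = 0
  t=5: active resources = [5], total = 5
  t=6: active resources = [5, 2], total = 7
  t=7: active resources = [5, 2, 2], total = 9
  t=8: active resources = [5, 2, 2, 3, 4], total = 16
  t=9: active resources = [2, 2, 3, 4], total = 11
  t=10: active resources = [2, 3, 4], total = 9
  t=11: active resources = [2, 3, 4], total = 9
  t=12: active resources = [3], total = 3
  t=13: active resources = [3], total = 3
Peak resource demand = 16

16


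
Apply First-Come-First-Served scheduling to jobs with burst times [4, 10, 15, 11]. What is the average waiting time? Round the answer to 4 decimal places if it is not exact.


FCFS order (as given): [4, 10, 15, 11]
Waiting times:
  Job 1: wait = 0
  Job 2: wait = 4
  Job 3: wait = 14
  Job 4: wait = 29
Sum of waiting times = 47
Average waiting time = 47/4 = 11.75

11.75


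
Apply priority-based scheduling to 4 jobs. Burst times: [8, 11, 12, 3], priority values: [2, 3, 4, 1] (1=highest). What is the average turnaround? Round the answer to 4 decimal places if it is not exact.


Sort by priority (ascending = highest first):
Order: [(1, 3), (2, 8), (3, 11), (4, 12)]
Completion times:
  Priority 1, burst=3, C=3
  Priority 2, burst=8, C=11
  Priority 3, burst=11, C=22
  Priority 4, burst=12, C=34
Average turnaround = 70/4 = 17.5

17.5


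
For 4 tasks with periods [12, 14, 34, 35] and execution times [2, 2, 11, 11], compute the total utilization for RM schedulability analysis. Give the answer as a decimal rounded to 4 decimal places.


Compute individual utilizations (exact fractions):
  Task 1: C/T = 2/12 = 1/6 (approx. 0.1667)
  Task 2: C/T = 2/14 = 1/7 (approx. 0.1429)
  Task 3: C/T = 11/34 (approx. 0.3235)
  Task 4: C/T = 11/35 (approx. 0.3143)
Total utilization U = 1/6 + 1/7 + 11/34 + 11/35 = 1691/1785
Rounded to 4 decimal places: U = 0.9473
RM (Liu & Layland) bound for 4 tasks = 0.756828; compare with U = 1691/1785 (approx. 0.947339)
bound < U <= 1, so the RM sufficient condition is not met (inconclusive; an exact test such as response-time analysis is needed).

0.9473


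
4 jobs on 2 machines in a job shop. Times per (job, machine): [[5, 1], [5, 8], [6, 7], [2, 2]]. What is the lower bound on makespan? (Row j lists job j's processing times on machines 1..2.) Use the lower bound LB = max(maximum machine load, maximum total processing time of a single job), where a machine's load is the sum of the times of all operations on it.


Machine loads:
  Machine 1: 5 + 5 + 6 + 2 = 18
  Machine 2: 1 + 8 + 7 + 2 = 18
Max machine load = 18
Job totals:
  Job 1: 6
  Job 2: 13
  Job 3: 13
  Job 4: 4
Max job total = 13
Lower bound = max(18, 13) = 18

18


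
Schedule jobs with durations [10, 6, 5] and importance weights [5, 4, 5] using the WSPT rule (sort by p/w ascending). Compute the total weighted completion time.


Compute p/w ratios and sort ascending (WSPT): [(5, 5), (6, 4), (10, 5)]
Compute weighted completion times:
  Job (p=5,w=5): C=5, w*C=5*5=25
  Job (p=6,w=4): C=11, w*C=4*11=44
  Job (p=10,w=5): C=21, w*C=5*21=105
Total weighted completion time = 174

174


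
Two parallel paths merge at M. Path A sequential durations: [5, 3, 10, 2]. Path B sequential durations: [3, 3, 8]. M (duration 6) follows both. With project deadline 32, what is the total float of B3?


Forward pass: ES(B3) = sum of predecessors on chain B = 6
EF = ES + duration = 6 + 8 = 14
Backward pass: LF(M) = deadline = 32; LS(M) = 32 - 6 = 26
LF(B3) = LS(M) - sum(successors on chain B) = 26 - 0 = 26
LS = LF - duration = 26 - 8 = 18
Total float = LS - ES = 18 - 6 = 12

12


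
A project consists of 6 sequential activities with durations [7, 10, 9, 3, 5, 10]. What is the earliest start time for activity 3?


Activity 3 starts after activities 1 through 2 complete.
Predecessor durations: [7, 10]
ES = 7 + 10 = 17

17


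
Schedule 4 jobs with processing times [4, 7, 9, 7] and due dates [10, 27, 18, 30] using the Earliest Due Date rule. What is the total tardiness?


Sort by due date (EDD order): [(4, 10), (9, 18), (7, 27), (7, 30)]
Compute completion times and tardiness:
  Job 1: p=4, d=10, C=4, tardiness=max(0,4-10)=0
  Job 2: p=9, d=18, C=13, tardiness=max(0,13-18)=0
  Job 3: p=7, d=27, C=20, tardiness=max(0,20-27)=0
  Job 4: p=7, d=30, C=27, tardiness=max(0,27-30)=0
Total tardiness = 0

0


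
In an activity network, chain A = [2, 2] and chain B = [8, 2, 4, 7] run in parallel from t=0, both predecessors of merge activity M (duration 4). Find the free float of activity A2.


ES(A2) = sum of predecessors on chain A = 2
EF(A2) = ES + duration = 2 + 2 = 4
Successor of A2 is M. ES(M) = max(sum(A), sum(B)) = max(4, 21) = 21
Free float = ES(successor) - EF(current) = 21 - 4 = 17

17


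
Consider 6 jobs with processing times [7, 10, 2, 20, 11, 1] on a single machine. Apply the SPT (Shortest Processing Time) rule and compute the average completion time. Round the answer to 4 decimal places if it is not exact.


Sort jobs by processing time (SPT order): [1, 2, 7, 10, 11, 20]
Compute completion times sequentially:
  Job 1: processing = 1, completes at 1
  Job 2: processing = 2, completes at 3
  Job 3: processing = 7, completes at 10
  Job 4: processing = 10, completes at 20
  Job 5: processing = 11, completes at 31
  Job 6: processing = 20, completes at 51
Sum of completion times = 116
Average completion time = 116/6 = 19.3333

19.3333


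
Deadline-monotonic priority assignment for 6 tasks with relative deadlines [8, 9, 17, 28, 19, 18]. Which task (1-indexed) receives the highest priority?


Sort tasks by relative deadline (ascending):
  Task 1: deadline = 8
  Task 2: deadline = 9
  Task 3: deadline = 17
  Task 6: deadline = 18
  Task 5: deadline = 19
  Task 4: deadline = 28
Priority order (highest first): [1, 2, 3, 6, 5, 4]
Highest priority task = 1

1


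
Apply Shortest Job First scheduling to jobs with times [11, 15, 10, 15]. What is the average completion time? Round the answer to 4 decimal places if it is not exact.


SJF order (ascending): [10, 11, 15, 15]
Completion times:
  Job 1: burst=10, C=10
  Job 2: burst=11, C=21
  Job 3: burst=15, C=36
  Job 4: burst=15, C=51
Average completion = 118/4 = 29.5

29.5


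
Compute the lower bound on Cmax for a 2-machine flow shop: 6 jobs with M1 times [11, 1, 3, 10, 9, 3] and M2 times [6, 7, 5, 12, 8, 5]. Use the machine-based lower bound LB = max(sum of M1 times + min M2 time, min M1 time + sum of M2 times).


LB1 = sum(M1 times) + min(M2 times) = 37 + 5 = 42
LB2 = min(M1 times) + sum(M2 times) = 1 + 43 = 44
Lower bound = max(LB1, LB2) = max(42, 44) = 44

44


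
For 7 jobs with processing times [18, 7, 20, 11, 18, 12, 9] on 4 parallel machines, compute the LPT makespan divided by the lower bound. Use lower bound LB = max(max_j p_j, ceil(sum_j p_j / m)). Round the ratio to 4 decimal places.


LPT order: [20, 18, 18, 12, 11, 9, 7]
Machine loads after assignment: [20, 27, 25, 23]
LPT makespan = 27
Lower bound = max(max_job, ceil(total/4)) = max(20, 24) = 24
Ratio = 27 / 24 = 1.125

1.125


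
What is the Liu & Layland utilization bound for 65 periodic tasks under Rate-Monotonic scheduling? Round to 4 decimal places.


Compute 2^(1/65) = 1.0107208638
Subtract 1: 1.0107208638 - 1 = 0.0107208638
Multiply by n: 65 * 0.0107208638 = 0.6968561470
Round to 4 dp: 0.6969

0.6969


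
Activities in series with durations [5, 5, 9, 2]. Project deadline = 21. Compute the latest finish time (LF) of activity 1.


LF(activity 1) = deadline - sum of successor durations
Successors: activities 2 through 4 with durations [5, 9, 2]
Sum of successor durations = 16
LF = 21 - 16 = 5

5


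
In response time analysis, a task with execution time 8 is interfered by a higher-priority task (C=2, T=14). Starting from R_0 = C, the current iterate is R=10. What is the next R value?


R_next = C + ceil(R_prev / T_hp) * C_hp
ceil(10 / 14) = ceil(0.7143) = 1
Interference = 1 * 2 = 2
R_next = 8 + 2 = 10
R_next = R_prev, so the iteration has converged (response time = 10).

10


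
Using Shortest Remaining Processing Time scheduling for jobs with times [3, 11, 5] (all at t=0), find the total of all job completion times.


Since all jobs arrive at t=0, SRPT equals SPT ordering.
SPT order: [3, 5, 11]
Completion times:
  Job 1: p=3, C=3
  Job 2: p=5, C=8
  Job 3: p=11, C=19
Total completion time = 3 + 8 + 19 = 30

30


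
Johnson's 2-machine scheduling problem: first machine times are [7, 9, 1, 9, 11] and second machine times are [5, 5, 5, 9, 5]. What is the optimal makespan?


Apply Johnson's rule:
  Group 1 (a <= b): [(3, 1, 5), (4, 9, 9)]
  Group 2 (a > b): [(1, 7, 5), (2, 9, 5), (5, 11, 5)]
Optimal job order: [3, 4, 1, 2, 5]
Schedule:
  Job 3: M1 done at 1, M2 done at 6
  Job 4: M1 done at 10, M2 done at 19
  Job 1: M1 done at 17, M2 done at 24
  Job 2: M1 done at 26, M2 done at 31
  Job 5: M1 done at 37, M2 done at 42
Makespan = 42

42


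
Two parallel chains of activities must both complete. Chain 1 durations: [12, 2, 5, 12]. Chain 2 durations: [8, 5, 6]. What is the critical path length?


Path A total = 12 + 2 + 5 + 12 = 31
Path B total = 8 + 5 + 6 = 19
Critical path = longest path = max(31, 19) = 31

31


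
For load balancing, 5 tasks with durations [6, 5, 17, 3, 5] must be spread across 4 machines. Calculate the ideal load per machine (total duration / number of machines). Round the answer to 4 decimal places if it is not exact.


Total processing time = 6 + 5 + 17 + 3 + 5 = 36
Number of machines = 4
Ideal balanced load = 36 / 4 = 9.0

9.0


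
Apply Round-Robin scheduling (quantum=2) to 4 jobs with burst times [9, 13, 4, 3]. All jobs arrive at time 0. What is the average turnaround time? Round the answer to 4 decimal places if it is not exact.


Time quantum = 2
Execution trace:
  J1 runs 2 units, time = 2
  J2 runs 2 units, time = 4
  J3 runs 2 units, time = 6
  J4 runs 2 units, time = 8
  J1 runs 2 units, time = 10
  J2 runs 2 units, time = 12
  J3 runs 2 units, time = 14
  J4 runs 1 units, time = 15
  J1 runs 2 units, time = 17
  J2 runs 2 units, time = 19
  J1 runs 2 units, time = 21
  J2 runs 2 units, time = 23
  J1 runs 1 units, time = 24
  J2 runs 2 units, time = 26
  J2 runs 2 units, time = 28
  J2 runs 1 units, time = 29
Finish times: [24, 29, 14, 15]
Average turnaround = 82/4 = 20.5

20.5


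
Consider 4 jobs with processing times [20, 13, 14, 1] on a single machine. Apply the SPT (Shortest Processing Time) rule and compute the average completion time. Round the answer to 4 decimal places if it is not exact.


Sort jobs by processing time (SPT order): [1, 13, 14, 20]
Compute completion times sequentially:
  Job 1: processing = 1, completes at 1
  Job 2: processing = 13, completes at 14
  Job 3: processing = 14, completes at 28
  Job 4: processing = 20, completes at 48
Sum of completion times = 91
Average completion time = 91/4 = 22.75

22.75


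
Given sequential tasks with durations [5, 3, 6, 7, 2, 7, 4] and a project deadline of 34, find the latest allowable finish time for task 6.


LF(activity 6) = deadline - sum of successor durations
Successors: activities 7 through 7 with durations [4]
Sum of successor durations = 4
LF = 34 - 4 = 30

30


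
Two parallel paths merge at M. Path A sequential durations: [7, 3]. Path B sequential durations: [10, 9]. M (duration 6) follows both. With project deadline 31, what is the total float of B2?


Forward pass: ES(B2) = sum of predecessors on chain B = 10
EF = ES + duration = 10 + 9 = 19
Backward pass: LF(M) = deadline = 31; LS(M) = 31 - 6 = 25
LF(B2) = LS(M) - sum(successors on chain B) = 25 - 0 = 25
LS = LF - duration = 25 - 9 = 16
Total float = LS - ES = 16 - 10 = 6

6


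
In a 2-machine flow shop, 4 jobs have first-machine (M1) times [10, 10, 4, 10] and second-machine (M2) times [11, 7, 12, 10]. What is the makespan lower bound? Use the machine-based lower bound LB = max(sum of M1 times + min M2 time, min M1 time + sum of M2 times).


LB1 = sum(M1 times) + min(M2 times) = 34 + 7 = 41
LB2 = min(M1 times) + sum(M2 times) = 4 + 40 = 44
Lower bound = max(LB1, LB2) = max(41, 44) = 44

44


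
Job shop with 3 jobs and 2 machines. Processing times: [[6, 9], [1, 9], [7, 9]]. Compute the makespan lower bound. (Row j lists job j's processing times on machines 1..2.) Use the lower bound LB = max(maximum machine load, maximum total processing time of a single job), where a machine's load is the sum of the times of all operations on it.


Machine loads:
  Machine 1: 6 + 1 + 7 = 14
  Machine 2: 9 + 9 + 9 = 27
Max machine load = 27
Job totals:
  Job 1: 15
  Job 2: 10
  Job 3: 16
Max job total = 16
Lower bound = max(27, 16) = 27

27


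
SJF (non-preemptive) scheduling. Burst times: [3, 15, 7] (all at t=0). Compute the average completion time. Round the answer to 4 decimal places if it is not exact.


SJF order (ascending): [3, 7, 15]
Completion times:
  Job 1: burst=3, C=3
  Job 2: burst=7, C=10
  Job 3: burst=15, C=25
Average completion = 38/3 = 12.6667

12.6667


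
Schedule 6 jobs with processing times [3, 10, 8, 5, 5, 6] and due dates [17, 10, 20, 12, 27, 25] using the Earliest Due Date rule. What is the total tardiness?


Sort by due date (EDD order): [(10, 10), (5, 12), (3, 17), (8, 20), (6, 25), (5, 27)]
Compute completion times and tardiness:
  Job 1: p=10, d=10, C=10, tardiness=max(0,10-10)=0
  Job 2: p=5, d=12, C=15, tardiness=max(0,15-12)=3
  Job 3: p=3, d=17, C=18, tardiness=max(0,18-17)=1
  Job 4: p=8, d=20, C=26, tardiness=max(0,26-20)=6
  Job 5: p=6, d=25, C=32, tardiness=max(0,32-25)=7
  Job 6: p=5, d=27, C=37, tardiness=max(0,37-27)=10
Total tardiness = 27

27


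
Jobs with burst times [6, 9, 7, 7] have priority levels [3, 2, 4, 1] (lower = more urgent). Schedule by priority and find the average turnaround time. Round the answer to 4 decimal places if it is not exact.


Sort by priority (ascending = highest first):
Order: [(1, 7), (2, 9), (3, 6), (4, 7)]
Completion times:
  Priority 1, burst=7, C=7
  Priority 2, burst=9, C=16
  Priority 3, burst=6, C=22
  Priority 4, burst=7, C=29
Average turnaround = 74/4 = 18.5

18.5


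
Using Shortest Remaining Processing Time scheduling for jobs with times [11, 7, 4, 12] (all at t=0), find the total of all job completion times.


Since all jobs arrive at t=0, SRPT equals SPT ordering.
SPT order: [4, 7, 11, 12]
Completion times:
  Job 1: p=4, C=4
  Job 2: p=7, C=11
  Job 3: p=11, C=22
  Job 4: p=12, C=34
Total completion time = 4 + 11 + 22 + 34 = 71

71


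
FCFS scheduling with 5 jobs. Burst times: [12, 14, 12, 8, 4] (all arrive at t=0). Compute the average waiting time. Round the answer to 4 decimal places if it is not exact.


FCFS order (as given): [12, 14, 12, 8, 4]
Waiting times:
  Job 1: wait = 0
  Job 2: wait = 12
  Job 3: wait = 26
  Job 4: wait = 38
  Job 5: wait = 46
Sum of waiting times = 122
Average waiting time = 122/5 = 24.4

24.4


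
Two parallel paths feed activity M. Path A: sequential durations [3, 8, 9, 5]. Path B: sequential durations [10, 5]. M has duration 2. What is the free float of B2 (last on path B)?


ES(B2) = sum of predecessors on chain B = 10
EF(B2) = ES + duration = 10 + 5 = 15
Successor of B2 is M. ES(M) = max(sum(A), sum(B)) = max(25, 15) = 25
Free float = ES(successor) - EF(current) = 25 - 15 = 10

10


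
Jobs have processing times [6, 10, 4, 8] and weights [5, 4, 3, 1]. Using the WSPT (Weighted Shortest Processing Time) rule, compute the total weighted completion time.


Compute p/w ratios and sort ascending (WSPT): [(6, 5), (4, 3), (10, 4), (8, 1)]
Compute weighted completion times:
  Job (p=6,w=5): C=6, w*C=5*6=30
  Job (p=4,w=3): C=10, w*C=3*10=30
  Job (p=10,w=4): C=20, w*C=4*20=80
  Job (p=8,w=1): C=28, w*C=1*28=28
Total weighted completion time = 168

168


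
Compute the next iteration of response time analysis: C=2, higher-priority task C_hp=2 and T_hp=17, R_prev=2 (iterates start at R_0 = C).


R_next = C + ceil(R_prev / T_hp) * C_hp
ceil(2 / 17) = ceil(0.1176) = 1
Interference = 1 * 2 = 2
R_next = 2 + 2 = 4

4


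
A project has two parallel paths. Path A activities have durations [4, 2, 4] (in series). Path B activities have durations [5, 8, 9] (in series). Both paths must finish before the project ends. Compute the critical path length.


Path A total = 4 + 2 + 4 = 10
Path B total = 5 + 8 + 9 = 22
Critical path = longest path = max(10, 22) = 22

22


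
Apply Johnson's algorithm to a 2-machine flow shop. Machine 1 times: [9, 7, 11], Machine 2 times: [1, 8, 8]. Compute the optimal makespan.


Apply Johnson's rule:
  Group 1 (a <= b): [(2, 7, 8)]
  Group 2 (a > b): [(3, 11, 8), (1, 9, 1)]
Optimal job order: [2, 3, 1]
Schedule:
  Job 2: M1 done at 7, M2 done at 15
  Job 3: M1 done at 18, M2 done at 26
  Job 1: M1 done at 27, M2 done at 28
Makespan = 28

28


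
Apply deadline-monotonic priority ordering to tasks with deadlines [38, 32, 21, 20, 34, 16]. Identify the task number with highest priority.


Sort tasks by relative deadline (ascending):
  Task 6: deadline = 16
  Task 4: deadline = 20
  Task 3: deadline = 21
  Task 2: deadline = 32
  Task 5: deadline = 34
  Task 1: deadline = 38
Priority order (highest first): [6, 4, 3, 2, 5, 1]
Highest priority task = 6

6


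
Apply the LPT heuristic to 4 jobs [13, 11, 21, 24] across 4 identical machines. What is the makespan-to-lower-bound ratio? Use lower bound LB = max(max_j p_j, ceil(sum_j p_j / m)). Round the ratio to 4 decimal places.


LPT order: [24, 21, 13, 11]
Machine loads after assignment: [24, 21, 13, 11]
LPT makespan = 24
Lower bound = max(max_job, ceil(total/4)) = max(24, 18) = 24
Ratio = 24 / 24 = 1.0

1.0


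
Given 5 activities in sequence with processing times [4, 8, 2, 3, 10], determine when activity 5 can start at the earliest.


Activity 5 starts after activities 1 through 4 complete.
Predecessor durations: [4, 8, 2, 3]
ES = 4 + 8 + 2 + 3 = 17

17


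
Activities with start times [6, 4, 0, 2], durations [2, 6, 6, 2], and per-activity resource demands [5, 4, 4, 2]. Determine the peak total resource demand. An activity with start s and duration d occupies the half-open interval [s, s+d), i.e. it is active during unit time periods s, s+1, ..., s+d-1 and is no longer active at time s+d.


Each activity i is active on [start_i, start_i + duration_i).
Compute total resource usage per time slot:
  t=0: active resources = [4], total = 4
  t=1: active resources = [4], total = 4
  t=2: active resources = [4, 2], total = 6
  t=3: active resources = [4, 2], total = 6
  t=4: active resources = [4, 4], total = 8
  t=5: active resources = [4, 4], total = 8
  t=6: active resources = [5, 4], total = 9
  t=7: active resources = [5, 4], total = 9
  t=8: active resources = [4], total = 4
  t=9: active resources = [4], total = 4
Peak resource demand = 9

9


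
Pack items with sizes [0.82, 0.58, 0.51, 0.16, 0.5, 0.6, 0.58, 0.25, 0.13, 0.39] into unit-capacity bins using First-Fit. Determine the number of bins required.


Place items sequentially using First-Fit:
  Item 0.82 -> new Bin 1
  Item 0.58 -> new Bin 2
  Item 0.51 -> new Bin 3
  Item 0.16 -> Bin 1 (now 0.98)
  Item 0.5 -> new Bin 4
  Item 0.6 -> new Bin 5
  Item 0.58 -> new Bin 6
  Item 0.25 -> Bin 2 (now 0.83)
  Item 0.13 -> Bin 2 (now 0.96)
  Item 0.39 -> Bin 3 (now 0.9)
Total bins used = 6

6


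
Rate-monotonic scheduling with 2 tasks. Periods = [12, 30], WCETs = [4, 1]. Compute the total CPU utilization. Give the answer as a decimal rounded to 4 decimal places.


Compute individual utilizations (exact fractions):
  Task 1: C/T = 4/12 = 1/3 (approx. 0.3333)
  Task 2: C/T = 1/30 (approx. 0.0333)
Total utilization U = 1/3 + 1/30 = 11/30
Rounded to 4 decimal places: U = 0.3667
RM (Liu & Layland) bound for 2 tasks = 0.828427; compare with U = 11/30 (approx. 0.366667)
U <= bound, so schedulable by RM sufficient condition.

0.3667


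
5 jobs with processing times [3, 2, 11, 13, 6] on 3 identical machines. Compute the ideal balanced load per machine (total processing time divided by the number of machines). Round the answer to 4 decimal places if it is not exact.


Total processing time = 3 + 2 + 11 + 13 + 6 = 35
Number of machines = 3
Ideal balanced load = 35 / 3 = 11.6667

11.6667


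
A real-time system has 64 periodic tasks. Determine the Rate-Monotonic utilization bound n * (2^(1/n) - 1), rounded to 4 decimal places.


Compute 2^(1/64) = 1.0108892861
Subtract 1: 1.0108892861 - 1 = 0.0108892861
Multiply by n: 64 * 0.0108892861 = 0.6969143104
Round to 4 dp: 0.6969

0.6969


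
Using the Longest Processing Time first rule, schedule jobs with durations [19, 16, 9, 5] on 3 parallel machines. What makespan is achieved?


Sort jobs in decreasing order (LPT): [19, 16, 9, 5]
Assign each job to the least loaded machine:
  Machine 1: jobs [19], load = 19
  Machine 2: jobs [16], load = 16
  Machine 3: jobs [9, 5], load = 14
Makespan = max load = 19

19


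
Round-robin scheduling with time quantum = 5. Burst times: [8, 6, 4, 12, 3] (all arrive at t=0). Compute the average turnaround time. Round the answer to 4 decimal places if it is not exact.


Time quantum = 5
Execution trace:
  J1 runs 5 units, time = 5
  J2 runs 5 units, time = 10
  J3 runs 4 units, time = 14
  J4 runs 5 units, time = 19
  J5 runs 3 units, time = 22
  J1 runs 3 units, time = 25
  J2 runs 1 units, time = 26
  J4 runs 5 units, time = 31
  J4 runs 2 units, time = 33
Finish times: [25, 26, 14, 33, 22]
Average turnaround = 120/5 = 24.0

24.0


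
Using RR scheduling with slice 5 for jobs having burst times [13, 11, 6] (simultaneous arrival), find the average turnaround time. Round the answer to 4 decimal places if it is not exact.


Time quantum = 5
Execution trace:
  J1 runs 5 units, time = 5
  J2 runs 5 units, time = 10
  J3 runs 5 units, time = 15
  J1 runs 5 units, time = 20
  J2 runs 5 units, time = 25
  J3 runs 1 units, time = 26
  J1 runs 3 units, time = 29
  J2 runs 1 units, time = 30
Finish times: [29, 30, 26]
Average turnaround = 85/3 = 28.3333

28.3333


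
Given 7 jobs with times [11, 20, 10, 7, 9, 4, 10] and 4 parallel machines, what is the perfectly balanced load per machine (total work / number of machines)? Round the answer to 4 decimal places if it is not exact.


Total processing time = 11 + 20 + 10 + 7 + 9 + 4 + 10 = 71
Number of machines = 4
Ideal balanced load = 71 / 4 = 17.75

17.75


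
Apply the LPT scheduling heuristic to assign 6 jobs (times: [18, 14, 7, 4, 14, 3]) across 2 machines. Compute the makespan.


Sort jobs in decreasing order (LPT): [18, 14, 14, 7, 4, 3]
Assign each job to the least loaded machine:
  Machine 1: jobs [18, 7, 4], load = 29
  Machine 2: jobs [14, 14, 3], load = 31
Makespan = max load = 31

31
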